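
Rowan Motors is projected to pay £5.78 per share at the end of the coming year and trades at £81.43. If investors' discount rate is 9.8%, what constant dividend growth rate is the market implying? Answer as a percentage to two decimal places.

From P₀ = D₁/(r − g), the implied growth is g = r − D₁/P₀.
g = 0.098 − 5.78/81.43 = 0.098 − 0.07098 = 0.02702

2.70%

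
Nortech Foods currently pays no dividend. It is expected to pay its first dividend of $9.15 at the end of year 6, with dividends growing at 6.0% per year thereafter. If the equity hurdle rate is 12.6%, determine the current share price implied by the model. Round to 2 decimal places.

$76.59

Deferred-dividend DDM. At t=5 the remaining stream is a growing perpetuity with first payment D_6 = 9.15.
V_5 = D_6/(r−g) = 9.15/(0.126−0.06) = 138.6364
P₀ = V_5/(1+r)^5 = 138.6364/(1+0.126)^5 = 76.5923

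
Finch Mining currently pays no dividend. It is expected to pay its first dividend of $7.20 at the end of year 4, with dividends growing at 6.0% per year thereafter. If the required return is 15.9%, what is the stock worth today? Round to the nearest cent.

Deferred-dividend DDM. At t=3 the remaining stream is a growing perpetuity with first payment D_4 = 7.20.
V_3 = D_4/(r−g) = 7.20/(0.159−0.06) = 72.7273
P₀ = V_3/(1+r)^3 = 72.7273/(1+0.159)^3 = 46.7140

$46.71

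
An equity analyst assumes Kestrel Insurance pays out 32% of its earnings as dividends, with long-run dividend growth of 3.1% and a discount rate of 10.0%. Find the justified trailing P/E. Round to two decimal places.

Justified trailing P/E = b(1+g)/(r−g) = 0.32×(1+0.031)/(0.1−0.031) = 4.7814

4.78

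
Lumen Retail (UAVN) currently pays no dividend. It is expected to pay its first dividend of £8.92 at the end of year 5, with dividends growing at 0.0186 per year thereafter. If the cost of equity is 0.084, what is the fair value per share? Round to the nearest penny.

£98.78

Deferred-dividend DDM. At t=4 the remaining stream is a growing perpetuity with first payment D_5 = 8.92.
V_4 = D_5/(r−g) = 8.92/(0.084−0.0186) = 136.3914
P₀ = V_4/(1+r)^4 = 136.3914/(1+0.084)^4 = 98.7802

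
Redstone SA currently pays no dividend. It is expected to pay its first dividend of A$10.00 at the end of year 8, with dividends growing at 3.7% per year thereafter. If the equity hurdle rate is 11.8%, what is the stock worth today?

A$56.55

Deferred-dividend DDM. At t=7 the remaining stream is a growing perpetuity with first payment D_8 = 10.00.
V_7 = D_8/(r−g) = 10.00/(0.118−0.037) = 123.4568
P₀ = V_7/(1+r)^7 = 123.4568/(1+0.118)^7 = 56.5487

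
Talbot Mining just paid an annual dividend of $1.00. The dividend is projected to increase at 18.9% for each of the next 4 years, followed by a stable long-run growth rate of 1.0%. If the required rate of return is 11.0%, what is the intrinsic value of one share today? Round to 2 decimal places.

$18.06

Two-stage DDM. Project D₁…D_4 at 0.189, terminal growth 0.01, discount at r = 0.11.
D_1 = 1.1890
D_2 = 1.4137
D_3 = 1.6809
D_4 = 1.9986
Terminal value at t=4: TV = D_5/(r−g) = 2.0186/(0.11−0.01) = 20.1859
P₀ = 1.1890/(1+0.11)^1 + 1.4137/(1+0.11)^2 + 1.6809/(1+0.11)^3 + 1.9986/(1+0.11)^4 + 20.1859/(1+0.11)^4 = 18.0613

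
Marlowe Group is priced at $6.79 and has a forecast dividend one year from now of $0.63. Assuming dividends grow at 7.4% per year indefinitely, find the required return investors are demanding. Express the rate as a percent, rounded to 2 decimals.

16.68%

Rearranging the constant-growth DDM: r = D₁/P₀ + g.
r = 0.6300 / 6.79 + 0.074 = 0.09278 + 0.074 = 0.16678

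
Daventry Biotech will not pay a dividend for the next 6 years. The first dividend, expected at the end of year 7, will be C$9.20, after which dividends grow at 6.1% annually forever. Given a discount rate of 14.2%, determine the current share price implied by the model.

C$51.20

Deferred-dividend DDM. At t=6 the remaining stream is a growing perpetuity with first payment D_7 = 9.20.
V_6 = D_7/(r−g) = 9.20/(0.142−0.061) = 113.5802
P₀ = V_6/(1+r)^6 = 113.5802/(1+0.142)^6 = 51.2043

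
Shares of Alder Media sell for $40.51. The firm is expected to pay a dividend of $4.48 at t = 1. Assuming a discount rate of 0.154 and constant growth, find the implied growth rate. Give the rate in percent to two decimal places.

From P₀ = D₁/(r − g), the implied growth is g = r − D₁/P₀.
g = 0.154 − 4.48/40.51 = 0.154 − 0.11059 = 0.04341

4.34%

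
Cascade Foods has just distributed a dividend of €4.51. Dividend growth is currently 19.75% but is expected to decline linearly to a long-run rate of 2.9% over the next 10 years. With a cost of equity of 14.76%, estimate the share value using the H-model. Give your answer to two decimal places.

€71.17

H-model: P₀ = D₀[(1+g_L) + H(g_S−g_L)]/(r−g_L), with H = 10/2 = 5.
P₀ = 4.51 × [(1+0.029) + 5×(0.1975−0.029)] / (0.1476−0.029)
   = 4.51 × 1.8715 / 0.1186 = 71.1675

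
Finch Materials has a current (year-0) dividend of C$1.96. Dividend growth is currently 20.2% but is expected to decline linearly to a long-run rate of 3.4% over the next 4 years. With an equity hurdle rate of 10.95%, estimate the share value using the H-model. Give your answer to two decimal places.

C$35.57

H-model: P₀ = D₀[(1+g_L) + H(g_S−g_L)]/(r−g_L), with H = 4/2 = 2.
P₀ = 1.96 × [(1+0.034) + 2×(0.202−0.034)] / (0.1095−0.034)
   = 1.96 × 1.3700 / 0.0755 = 35.5656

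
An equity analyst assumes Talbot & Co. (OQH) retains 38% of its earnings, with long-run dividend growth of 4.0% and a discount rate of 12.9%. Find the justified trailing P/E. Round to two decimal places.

Payout ratio b = 1 − 0.38 = 0.62.
Justified trailing P/E = b(1+g)/(r−g) = 0.62×(1+0.04)/(0.129−0.04) = 7.2449

7.24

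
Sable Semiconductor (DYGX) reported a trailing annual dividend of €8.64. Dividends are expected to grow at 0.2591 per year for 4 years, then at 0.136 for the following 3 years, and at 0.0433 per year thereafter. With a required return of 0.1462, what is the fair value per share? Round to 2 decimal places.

€205.21

Three-stage DDM. Project D₁…D_7; terminal Gordon value at t=7 with g = 0.0433; discount at r = 0.1462.
D_1 = 10.8786
D_2 = 13.6973
D_3 = 17.2462
D_4 = 21.7147
D_5 = 24.6679
D_6 = 28.0228
D_7 = 31.8339
TV_7 = 33.2123/(0.1462−0.0433) = 322.7628
P₀ = Σ Dₜ/(1+r)ᵗ + TV_7/(1+r)^7 = 205.2083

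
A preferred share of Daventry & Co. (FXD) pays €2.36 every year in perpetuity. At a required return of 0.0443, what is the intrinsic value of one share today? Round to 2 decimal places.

Zero-growth DDM (perpetuity): P₀ = D/r = 2.36 / 0.0443 = 53.2731

€53.27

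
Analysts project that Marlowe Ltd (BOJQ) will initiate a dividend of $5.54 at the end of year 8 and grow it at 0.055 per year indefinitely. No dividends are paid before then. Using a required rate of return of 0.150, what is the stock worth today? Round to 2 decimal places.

Deferred-dividend DDM. At t=7 the remaining stream is a growing perpetuity with first payment D_8 = 5.54.
V_7 = D_8/(r−g) = 5.54/(0.15−0.055) = 58.3158
P₀ = V_7/(1+r)^7 = 58.3158/(1+0.15)^7 = 21.9231

$21.92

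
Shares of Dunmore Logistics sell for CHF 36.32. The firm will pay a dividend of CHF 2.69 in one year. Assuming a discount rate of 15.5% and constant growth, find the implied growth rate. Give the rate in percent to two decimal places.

8.09%

From P₀ = D₁/(r − g), the implied growth is g = r − D₁/P₀.
g = 0.155 − 2.69/36.32 = 0.155 − 0.07406 = 0.08094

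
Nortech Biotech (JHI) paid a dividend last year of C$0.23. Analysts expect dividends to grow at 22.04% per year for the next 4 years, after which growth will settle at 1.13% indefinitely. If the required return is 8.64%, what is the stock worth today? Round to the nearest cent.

Two-stage DDM. Project D₁…D_4 at 0.2204, terminal growth 0.0113, discount at r = 0.0864.
D_1 = 0.2807
D_2 = 0.3426
D_3 = 0.4181
D_4 = 0.5102
Terminal value at t=4: TV = D_5/(r−g) = 0.5160/(0.0864−0.0113) = 6.8703
P₀ = 0.2807/(1+0.0864)^1 + 0.3426/(1+0.0864)^2 + 0.4181/(1+0.0864)^3 + 0.5102/(1+0.0864)^4 + 6.8703/(1+0.0864)^4 = 6.1728

C$6.17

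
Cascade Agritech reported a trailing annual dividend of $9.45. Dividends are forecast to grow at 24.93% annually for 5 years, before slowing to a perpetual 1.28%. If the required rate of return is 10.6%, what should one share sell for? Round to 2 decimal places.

Two-stage DDM. Project D₁…D_5 at 0.2493, terminal growth 0.0128, discount at r = 0.106.
D_1 = 11.8059
D_2 = 14.7491
D_3 = 18.4260
D_4 = 23.0197
D_5 = 28.7585
Terminal value at t=5: TV = D_6/(r−g) = 29.1266/(0.106−0.0128) = 312.5167
P₀ = 11.8059/(1+0.106)^1 + 14.7491/(1+0.106)^2 + 18.4260/(1+0.106)^3 + 23.0197/(1+0.106)^4 + 28.7585/(1+0.106)^5 + 312.5167/(1+0.106)^5 = 257.9550

$257.96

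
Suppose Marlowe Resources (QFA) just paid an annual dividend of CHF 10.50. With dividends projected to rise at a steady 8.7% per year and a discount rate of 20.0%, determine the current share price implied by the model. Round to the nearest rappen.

Gordon growth model: P₀ = D₁/(r − g). D₁ = 10.50 × (1 + 0.087) = 11.4135.
P₀ = 11.4135 / (0.2 − 0.087) = 11.4135 / 0.113 = 101.0044

CHF 101.00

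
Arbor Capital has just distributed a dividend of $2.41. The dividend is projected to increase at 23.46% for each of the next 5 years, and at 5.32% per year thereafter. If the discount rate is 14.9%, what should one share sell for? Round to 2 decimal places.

$52.97

Two-stage DDM. Project D₁…D_5 at 0.2346, terminal growth 0.0532, discount at r = 0.149.
D_1 = 2.9754
D_2 = 3.6734
D_3 = 4.5352
D_4 = 5.5992
D_5 = 6.9127
Terminal value at t=5: TV = D_6/(r−g) = 7.2805/(0.149−0.0532) = 75.9965
P₀ = 2.9754/(1+0.149)^1 + 3.6734/(1+0.149)^2 + 4.5352/(1+0.149)^3 + 5.5992/(1+0.149)^4 + 6.9127/(1+0.149)^5 + 75.9965/(1+0.149)^5 = 52.9745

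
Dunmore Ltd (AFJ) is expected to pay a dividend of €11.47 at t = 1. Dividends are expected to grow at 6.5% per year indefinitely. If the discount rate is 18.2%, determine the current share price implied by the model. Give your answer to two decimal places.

Gordon growth model: P₀ = D₁/(r − g), with D₁ = 11.47 given directly.
P₀ = 11.4700 / (0.182 − 0.065) = 11.4700 / 0.117 = 98.0342

€98.03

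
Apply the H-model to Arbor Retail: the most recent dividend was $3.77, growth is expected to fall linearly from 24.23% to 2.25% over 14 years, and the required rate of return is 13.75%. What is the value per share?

$83.96

H-model: P₀ = D₀[(1+g_L) + H(g_S−g_L)]/(r−g_L), with H = 14/2 = 7.
P₀ = 3.77 × [(1+0.0225) + 7×(0.2423−0.0225)] / (0.1375−0.0225)
   = 3.77 × 2.5611 / 0.115 = 83.9595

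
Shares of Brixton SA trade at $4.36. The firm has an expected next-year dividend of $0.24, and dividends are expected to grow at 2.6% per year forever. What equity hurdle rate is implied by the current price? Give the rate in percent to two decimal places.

8.10%

Rearranging the constant-growth DDM: r = D₁/P₀ + g.
r = 0.2400 / 4.36 + 0.026 = 0.05505 + 0.026 = 0.08105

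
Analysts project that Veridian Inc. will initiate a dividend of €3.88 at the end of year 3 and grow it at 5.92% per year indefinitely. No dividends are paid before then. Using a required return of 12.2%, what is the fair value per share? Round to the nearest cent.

€49.08

Deferred-dividend DDM. At t=2 the remaining stream is a growing perpetuity with first payment D_3 = 3.88.
V_2 = D_3/(r−g) = 3.88/(0.122−0.0592) = 61.7834
P₀ = V_2/(1+r)^2 = 61.7834/(1+0.122)^2 = 49.0779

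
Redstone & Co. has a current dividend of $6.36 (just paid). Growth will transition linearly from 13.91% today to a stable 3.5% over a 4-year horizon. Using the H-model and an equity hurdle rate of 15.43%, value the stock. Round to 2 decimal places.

H-model: P₀ = D₀[(1+g_L) + H(g_S−g_L)]/(r−g_L), with H = 4/2 = 2.
P₀ = 6.36 × [(1+0.035) + 2×(0.1391−0.035)] / (0.1543−0.035)
   = 6.36 × 1.2432 / 0.1193 = 66.2762

$66.28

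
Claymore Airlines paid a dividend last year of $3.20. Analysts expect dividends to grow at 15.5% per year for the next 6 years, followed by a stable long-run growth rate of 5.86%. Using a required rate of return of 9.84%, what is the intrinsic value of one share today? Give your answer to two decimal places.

Two-stage DDM. Project D₁…D_6 at 0.155, terminal growth 0.0586, discount at r = 0.0984.
D_1 = 3.6960
D_2 = 4.2689
D_3 = 4.9306
D_4 = 5.6948
D_5 = 6.5775
D_6 = 7.5970
Terminal value at t=6: TV = D_7/(r−g) = 8.0422/(0.0984−0.0586) = 202.0648
P₀ = 3.6960/(1+0.0984)^1 + 4.2689/(1+0.0984)^2 + 4.9306/(1+0.0984)^3 + 5.6948/(1+0.0984)^4 + 6.5775/(1+0.0984)^5 + 7.5970/(1+0.0984)^6 + 202.0648/(1+0.0984)^6 = 138.0368

$138.04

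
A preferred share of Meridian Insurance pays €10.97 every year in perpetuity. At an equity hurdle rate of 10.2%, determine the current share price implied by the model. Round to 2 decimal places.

Zero-growth DDM (perpetuity): P₀ = D/r = 10.97 / 0.102 = 107.5490

€107.55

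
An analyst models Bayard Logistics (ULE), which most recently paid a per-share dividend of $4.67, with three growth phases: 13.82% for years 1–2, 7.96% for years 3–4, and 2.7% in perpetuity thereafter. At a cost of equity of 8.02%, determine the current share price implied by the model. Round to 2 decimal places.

Three-stage DDM. Project D₁…D_4; terminal Gordon value at t=4 with g = 0.027; discount at r = 0.0802.
D_1 = 5.3154
D_2 = 6.0500
D_3 = 6.5316
D_4 = 7.0515
TV_4 = 7.2419/(0.0802−0.027) = 136.1252
P₀ = Σ Dₜ/(1+r)ᵗ + TV_4/(1+r)^4 = 120.4490

$120.45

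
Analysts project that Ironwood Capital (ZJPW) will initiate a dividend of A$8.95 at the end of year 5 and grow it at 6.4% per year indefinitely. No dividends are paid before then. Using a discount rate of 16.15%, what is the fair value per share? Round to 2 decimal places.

A$50.44

Deferred-dividend DDM. At t=4 the remaining stream is a growing perpetuity with first payment D_5 = 8.95.
V_4 = D_5/(r−g) = 8.95/(0.1615−0.064) = 91.7949
P₀ = V_4/(1+r)^4 = 91.7949/(1+0.1615)^4 = 50.4361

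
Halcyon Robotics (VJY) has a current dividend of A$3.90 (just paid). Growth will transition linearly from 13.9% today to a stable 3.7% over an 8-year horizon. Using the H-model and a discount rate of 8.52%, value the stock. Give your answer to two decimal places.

H-model: P₀ = D₀[(1+g_L) + H(g_S−g_L)]/(r−g_L), with H = 8/2 = 4.
P₀ = 3.90 × [(1+0.037) + 4×(0.139−0.037)] / (0.0852−0.037)
   = 3.90 × 1.4450 / 0.0482 = 116.9191

A$116.92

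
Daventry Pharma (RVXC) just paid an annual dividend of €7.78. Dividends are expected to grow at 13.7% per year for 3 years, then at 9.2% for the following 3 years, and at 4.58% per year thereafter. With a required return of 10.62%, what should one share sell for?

Three-stage DDM. Project D₁…D_6; terminal Gordon value at t=6 with g = 0.0458; discount at r = 0.1062.
D_1 = 8.8459
D_2 = 10.0577
D_3 = 11.4357
D_4 = 12.4877
D_5 = 13.6366
D_6 = 14.8912
TV_6 = 15.5732/(0.1062−0.0458) = 257.8342
P₀ = Σ Dₜ/(1+r)ᵗ + TV_6/(1+r)^6 = 190.0777

€190.08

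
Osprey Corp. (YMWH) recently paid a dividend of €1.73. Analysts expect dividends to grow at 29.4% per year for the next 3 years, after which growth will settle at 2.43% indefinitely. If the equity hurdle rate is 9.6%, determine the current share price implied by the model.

€47.98

Two-stage DDM. Project D₁…D_3 at 0.294, terminal growth 0.0243, discount at r = 0.096.
D_1 = 2.2386
D_2 = 2.8968
D_3 = 3.7484
Terminal value at t=3: TV = D_4/(r−g) = 3.8395/(0.096−0.0243) = 53.5497
P₀ = 2.2386/(1+0.096)^1 + 2.8968/(1+0.096)^2 + 3.7484/(1+0.096)^3 + 53.5497/(1+0.096)^3 = 47.9761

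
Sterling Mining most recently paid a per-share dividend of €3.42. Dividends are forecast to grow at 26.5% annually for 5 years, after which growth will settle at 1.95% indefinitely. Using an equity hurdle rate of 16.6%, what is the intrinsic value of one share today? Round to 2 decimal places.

Two-stage DDM. Project D₁…D_5 at 0.265, terminal growth 0.0195, discount at r = 0.166.
D_1 = 4.3263
D_2 = 5.4728
D_3 = 6.9231
D_4 = 8.7577
D_5 = 11.0784
Terminal value at t=5: TV = D_6/(r−g) = 11.2945/(0.166−0.0195) = 77.0954
P₀ = 4.3263/(1+0.166)^1 + 5.4728/(1+0.166)^2 + 6.9231/(1+0.166)^3 + 8.7577/(1+0.166)^4 + 11.0784/(1+0.166)^5 + 77.0954/(1+0.166)^5 = 57.7526

€57.75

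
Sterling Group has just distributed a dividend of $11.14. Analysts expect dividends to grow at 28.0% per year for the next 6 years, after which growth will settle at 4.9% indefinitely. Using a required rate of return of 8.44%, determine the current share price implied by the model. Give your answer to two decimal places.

$1,017.13

Two-stage DDM. Project D₁…D_6 at 0.28, terminal growth 0.049, discount at r = 0.0844.
D_1 = 14.2592
D_2 = 18.2518
D_3 = 23.3623
D_4 = 29.9037
D_5 = 38.2767
D_6 = 48.9942
Terminal value at t=6: TV = D_7/(r−g) = 51.3950/(0.0844−0.049) = 1451.8349
P₀ = 14.2592/(1+0.0844)^1 + 18.2518/(1+0.0844)^2 + 23.3623/(1+0.0844)^3 + 29.9037/(1+0.0844)^4 + 38.2767/(1+0.0844)^5 + 48.9942/(1+0.0844)^6 + 1451.8349/(1+0.0844)^6 = 1017.1274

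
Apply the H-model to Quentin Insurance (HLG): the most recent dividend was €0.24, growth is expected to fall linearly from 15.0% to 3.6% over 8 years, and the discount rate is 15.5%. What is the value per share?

H-model: P₀ = D₀[(1+g_L) + H(g_S−g_L)]/(r−g_L), with H = 8/2 = 4.
P₀ = 0.24 × [(1+0.036) + 4×(0.15−0.036)] / (0.155−0.036)
   = 0.24 × 1.4920 / 0.119 = 3.0091

€3.01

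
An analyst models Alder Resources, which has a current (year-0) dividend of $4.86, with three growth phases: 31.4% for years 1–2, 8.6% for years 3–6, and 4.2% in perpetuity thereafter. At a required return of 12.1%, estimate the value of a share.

$114.64

Three-stage DDM. Project D₁…D_6; terminal Gordon value at t=6 with g = 0.042; discount at r = 0.121.
D_1 = 6.3860
D_2 = 8.3913
D_3 = 9.1129
D_4 = 9.8966
D_5 = 10.7477
D_6 = 11.6720
TV_6 = 12.1623/(0.121−0.042) = 153.9526
P₀ = Σ Dₜ/(1+r)ᵗ + TV_6/(1+r)^6 = 114.6442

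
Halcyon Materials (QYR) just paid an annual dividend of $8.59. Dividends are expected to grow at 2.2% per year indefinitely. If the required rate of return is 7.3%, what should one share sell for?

$172.14

Gordon growth model: P₀ = D₁/(r − g). D₁ = 8.59 × (1 + 0.022) = 8.7790.
P₀ = 8.7790 / (0.073 − 0.022) = 8.7790 / 0.051 = 172.1369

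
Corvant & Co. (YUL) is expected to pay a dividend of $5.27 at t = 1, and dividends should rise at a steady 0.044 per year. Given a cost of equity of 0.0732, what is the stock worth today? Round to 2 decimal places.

Gordon growth model: P₀ = D₁/(r − g), with D₁ = 5.27 given directly.
P₀ = 5.2700 / (0.0732 − 0.044) = 5.2700 / 0.0292 = 180.4795

$180.48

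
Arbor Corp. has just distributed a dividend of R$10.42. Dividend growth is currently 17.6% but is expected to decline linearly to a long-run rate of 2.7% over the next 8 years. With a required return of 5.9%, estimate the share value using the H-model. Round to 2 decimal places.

H-model: P₀ = D₀[(1+g_L) + H(g_S−g_L)]/(r−g_L), with H = 8/2 = 4.
P₀ = 10.42 × [(1+0.027) + 4×(0.176−0.027)] / (0.059−0.027)
   = 10.42 × 1.6230 / 0.032 = 528.4894

R$528.49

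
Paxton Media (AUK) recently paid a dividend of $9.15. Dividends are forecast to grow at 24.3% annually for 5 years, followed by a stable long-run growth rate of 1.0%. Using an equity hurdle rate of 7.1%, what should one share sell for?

$392.14

Two-stage DDM. Project D₁…D_5 at 0.243, terminal growth 0.01, discount at r = 0.071.
D_1 = 11.3735
D_2 = 14.1372
D_3 = 17.5725
D_4 = 21.8427
D_5 = 27.1504
Terminal value at t=5: TV = D_6/(r−g) = 27.4219/(0.071−0.01) = 449.5399
P₀ = 11.3735/(1+0.071)^1 + 14.1372/(1+0.071)^2 + 17.5725/(1+0.071)^3 + 21.8427/(1+0.071)^4 + 27.1504/(1+0.071)^5 + 449.5399/(1+0.071)^5 = 392.1401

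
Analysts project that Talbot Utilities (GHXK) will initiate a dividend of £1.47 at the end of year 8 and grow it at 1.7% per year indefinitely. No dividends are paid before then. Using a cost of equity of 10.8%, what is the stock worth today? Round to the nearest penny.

Deferred-dividend DDM. At t=7 the remaining stream is a growing perpetuity with first payment D_8 = 1.47.
V_7 = D_8/(r−g) = 1.47/(0.108−0.017) = 16.1538
P₀ = V_7/(1+r)^7 = 16.1538/(1+0.108)^7 = 7.8795

£7.88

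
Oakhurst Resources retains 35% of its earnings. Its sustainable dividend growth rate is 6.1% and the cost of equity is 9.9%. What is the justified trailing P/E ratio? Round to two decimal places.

18.15

Payout ratio b = 1 − 0.35 = 0.65.
Justified trailing P/E = b(1+g)/(r−g) = 0.65×(1+0.061)/(0.099−0.061) = 18.1487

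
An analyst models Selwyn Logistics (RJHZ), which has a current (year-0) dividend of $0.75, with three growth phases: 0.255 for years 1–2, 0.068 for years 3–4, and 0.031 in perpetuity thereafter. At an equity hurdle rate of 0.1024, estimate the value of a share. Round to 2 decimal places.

Three-stage DDM. Project D₁…D_4; terminal Gordon value at t=4 with g = 0.031; discount at r = 0.1024.
D_1 = 0.9412
D_2 = 1.1813
D_3 = 1.2616
D_4 = 1.3474
TV_4 = 1.3892/(0.1024−0.031) = 19.4559
P₀ = Σ Dₜ/(1+r)ᵗ + TV_4/(1+r)^4 = 16.8531

$16.85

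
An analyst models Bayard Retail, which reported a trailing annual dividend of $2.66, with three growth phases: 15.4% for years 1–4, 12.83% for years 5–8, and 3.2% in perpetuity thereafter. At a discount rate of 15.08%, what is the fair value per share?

Three-stage DDM. Project D₁…D_8; terminal Gordon value at t=8 with g = 0.032; discount at r = 0.1508.
D_1 = 3.0696
D_2 = 3.5424
D_3 = 4.0879
D_4 = 4.7174
D_5 = 5.3227
D_6 = 6.0056
D_7 = 6.7761
D_8 = 7.6455
TV_8 = 7.8901/(0.1508−0.032) = 66.4150
P₀ = Σ Dₜ/(1+r)ᵗ + TV_8/(1+r)^8 = 42.5481

$42.55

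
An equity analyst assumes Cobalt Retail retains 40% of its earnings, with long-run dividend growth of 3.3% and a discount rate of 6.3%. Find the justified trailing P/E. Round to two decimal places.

20.66

Payout ratio b = 1 − 0.40 = 0.60.
Justified trailing P/E = b(1+g)/(r−g) = 0.60×(1+0.033)/(0.063−0.033) = 20.6600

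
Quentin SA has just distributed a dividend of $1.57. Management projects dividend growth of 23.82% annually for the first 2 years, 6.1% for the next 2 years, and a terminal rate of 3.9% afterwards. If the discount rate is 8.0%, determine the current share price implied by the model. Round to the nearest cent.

$58.35

Three-stage DDM. Project D₁…D_4; terminal Gordon value at t=4 with g = 0.039; discount at r = 0.08.
D_1 = 1.9440
D_2 = 2.4070
D_3 = 2.5539
D_4 = 2.7096
TV_4 = 2.8153/(0.08−0.039) = 68.6663
P₀ = Σ Dₜ/(1+r)ᵗ + TV_4/(1+r)^4 = 58.3544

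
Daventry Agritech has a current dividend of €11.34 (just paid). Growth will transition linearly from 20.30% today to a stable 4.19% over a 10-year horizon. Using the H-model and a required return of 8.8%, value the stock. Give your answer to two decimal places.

€454.44

H-model: P₀ = D₀[(1+g_L) + H(g_S−g_L)]/(r−g_L), with H = 10/2 = 5.
P₀ = 11.34 × [(1+0.0419) + 5×(0.203−0.0419)] / (0.088−0.0419)
   = 11.34 × 1.8474 / 0.0461 = 454.4364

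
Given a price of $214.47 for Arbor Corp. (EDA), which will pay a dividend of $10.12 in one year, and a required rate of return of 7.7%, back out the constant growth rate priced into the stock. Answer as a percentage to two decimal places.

From P₀ = D₁/(r − g), the implied growth is g = r − D₁/P₀.
g = 0.077 − 10.12/214.47 = 0.077 − 0.04719 = 0.02981

2.98%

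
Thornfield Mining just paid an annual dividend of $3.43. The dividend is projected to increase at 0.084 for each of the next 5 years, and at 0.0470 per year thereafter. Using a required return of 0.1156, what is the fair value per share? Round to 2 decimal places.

$61.09

Two-stage DDM. Project D₁…D_5 at 0.084, terminal growth 0.047, discount at r = 0.1156.
D_1 = 3.7181
D_2 = 4.0304
D_3 = 4.3690
D_4 = 4.7360
D_5 = 5.1338
Terminal value at t=5: TV = D_6/(r−g) = 5.3751/(0.1156−0.047) = 78.3543
P₀ = 3.7181/(1+0.1156)^1 + 4.0304/(1+0.1156)^2 + 4.3690/(1+0.1156)^3 + 4.7360/(1+0.1156)^4 + 5.1338/(1+0.1156)^5 + 78.3543/(1+0.1156)^5 = 61.0906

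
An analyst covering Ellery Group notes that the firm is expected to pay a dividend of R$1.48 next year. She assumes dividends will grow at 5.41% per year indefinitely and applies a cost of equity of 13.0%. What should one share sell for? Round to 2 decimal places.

Gordon growth model: P₀ = D₁/(r − g), with D₁ = 1.48 given directly.
P₀ = 1.4800 / (0.13 − 0.0541) = 1.4800 / 0.0759 = 19.4993

R$19.50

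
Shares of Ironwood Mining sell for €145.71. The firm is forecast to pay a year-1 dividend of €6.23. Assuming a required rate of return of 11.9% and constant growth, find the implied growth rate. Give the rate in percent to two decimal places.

From P₀ = D₁/(r − g), the implied growth is g = r − D₁/P₀.
g = 0.119 − 6.23/145.71 = 0.119 − 0.04276 = 0.07624

7.62%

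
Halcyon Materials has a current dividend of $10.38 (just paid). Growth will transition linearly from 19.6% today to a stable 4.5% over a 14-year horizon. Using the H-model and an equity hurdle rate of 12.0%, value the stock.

$290.92

H-model: P₀ = D₀[(1+g_L) + H(g_S−g_L)]/(r−g_L), with H = 14/2 = 7.
P₀ = 10.38 × [(1+0.045) + 7×(0.196−0.045)] / (0.12−0.045)
   = 10.38 × 2.1020 / 0.075 = 290.9168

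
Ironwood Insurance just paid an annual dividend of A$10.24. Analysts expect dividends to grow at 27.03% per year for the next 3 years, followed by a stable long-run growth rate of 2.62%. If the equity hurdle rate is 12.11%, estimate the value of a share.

Two-stage DDM. Project D₁…D_3 at 0.2703, terminal growth 0.0262, discount at r = 0.1211.
D_1 = 13.0079
D_2 = 16.5239
D_3 = 20.9903
Terminal value at t=3: TV = D_4/(r−g) = 21.5403/(0.1211−0.0262) = 226.9785
P₀ = 13.0079/(1+0.1211)^1 + 16.5239/(1+0.1211)^2 + 20.9903/(1+0.1211)^3 + 226.9785/(1+0.1211)^3 = 200.7299

A$200.73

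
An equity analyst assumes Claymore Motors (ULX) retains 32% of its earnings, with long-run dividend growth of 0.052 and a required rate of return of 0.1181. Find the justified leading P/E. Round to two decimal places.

Payout ratio b = 1 − 0.32 = 0.68.
Justified leading P/E = b/(r−g) = 0.68/(0.1181−0.052) = 10.2874

10.29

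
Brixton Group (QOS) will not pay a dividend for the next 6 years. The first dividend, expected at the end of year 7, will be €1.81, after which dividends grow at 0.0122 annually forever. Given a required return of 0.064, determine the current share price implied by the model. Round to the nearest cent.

Deferred-dividend DDM. At t=6 the remaining stream is a growing perpetuity with first payment D_7 = 1.81.
V_6 = D_7/(r−g) = 1.81/(0.064−0.0122) = 34.9421
P₀ = V_6/(1+r)^6 = 34.9421/(1+0.064)^6 = 24.0824

€24.08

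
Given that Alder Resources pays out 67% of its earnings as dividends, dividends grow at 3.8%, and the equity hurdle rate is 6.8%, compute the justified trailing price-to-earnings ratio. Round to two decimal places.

23.18

Justified trailing P/E = b(1+g)/(r−g) = 0.67×(1+0.038)/(0.068−0.038) = 23.1820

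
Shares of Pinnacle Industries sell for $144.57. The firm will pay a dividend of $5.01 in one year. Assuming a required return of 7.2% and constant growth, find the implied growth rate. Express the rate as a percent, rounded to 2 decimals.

3.73%

From P₀ = D₁/(r − g), the implied growth is g = r − D₁/P₀.
g = 0.072 − 5.01/144.57 = 0.072 − 0.03465 = 0.03735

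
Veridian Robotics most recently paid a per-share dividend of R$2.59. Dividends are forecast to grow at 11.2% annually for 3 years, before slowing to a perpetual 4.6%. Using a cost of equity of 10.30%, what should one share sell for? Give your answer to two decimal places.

Two-stage DDM. Project D₁…D_3 at 0.112, terminal growth 0.046, discount at r = 0.103.
D_1 = 2.8801
D_2 = 3.2026
D_3 = 3.5613
Terminal value at t=3: TV = D_4/(r−g) = 3.7252/(0.103−0.046) = 65.3538
P₀ = 2.8801/(1+0.103)^1 + 3.2026/(1+0.103)^2 + 3.5613/(1+0.103)^3 + 65.3538/(1+0.103)^3 = 56.5992

R$56.60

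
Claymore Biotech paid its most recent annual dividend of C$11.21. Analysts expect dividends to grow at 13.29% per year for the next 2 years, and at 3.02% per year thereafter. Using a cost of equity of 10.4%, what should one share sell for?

C$188.09

Two-stage DDM. Project D₁…D_2 at 0.1329, terminal growth 0.0302, discount at r = 0.104.
D_1 = 12.6998
D_2 = 14.3876
Terminal value at t=2: TV = D_3/(r−g) = 14.8221/(0.104−0.0302) = 200.8417
P₀ = 12.6998/(1+0.104)^1 + 14.3876/(1+0.104)^2 + 200.8417/(1+0.104)^2 = 188.0923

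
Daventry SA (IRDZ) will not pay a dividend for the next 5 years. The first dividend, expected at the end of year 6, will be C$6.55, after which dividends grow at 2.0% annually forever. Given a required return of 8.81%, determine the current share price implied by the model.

C$63.06

Deferred-dividend DDM. At t=5 the remaining stream is a growing perpetuity with first payment D_6 = 6.55.
V_5 = D_6/(r−g) = 6.55/(0.0881−0.02) = 96.1821
P₀ = V_5/(1+r)^5 = 96.1821/(1+0.0881)^5 = 63.0594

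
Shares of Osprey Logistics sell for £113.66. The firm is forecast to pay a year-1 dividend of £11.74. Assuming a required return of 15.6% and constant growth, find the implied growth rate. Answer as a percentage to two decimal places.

5.27%

From P₀ = D₁/(r − g), the implied growth is g = r − D₁/P₀.
g = 0.156 − 11.74/113.66 = 0.156 − 0.10329 = 0.05271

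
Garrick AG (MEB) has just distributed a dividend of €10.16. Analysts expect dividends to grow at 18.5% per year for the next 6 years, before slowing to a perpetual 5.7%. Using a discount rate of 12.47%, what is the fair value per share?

€290.48

Two-stage DDM. Project D₁…D_6 at 0.185, terminal growth 0.057, discount at r = 0.1247.
D_1 = 12.0396
D_2 = 14.2669
D_3 = 16.9063
D_4 = 20.0340
D_5 = 23.7403
D_6 = 28.1322
Terminal value at t=6: TV = D_7/(r−g) = 29.7357/(0.1247−0.057) = 439.2281
P₀ = 12.0396/(1+0.1247)^1 + 14.2669/(1+0.1247)^2 + 16.9063/(1+0.1247)^3 + 20.0340/(1+0.1247)^4 + 23.7403/(1+0.1247)^5 + 28.1322/(1+0.1247)^6 + 439.2281/(1+0.1247)^6 = 290.4830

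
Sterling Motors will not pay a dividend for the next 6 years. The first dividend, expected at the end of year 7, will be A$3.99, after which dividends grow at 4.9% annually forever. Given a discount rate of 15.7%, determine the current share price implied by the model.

Deferred-dividend DDM. At t=6 the remaining stream is a growing perpetuity with first payment D_7 = 3.99.
V_6 = D_7/(r−g) = 3.99/(0.157−0.049) = 36.9444
P₀ = V_6/(1+r)^6 = 36.9444/(1+0.157)^6 = 15.4010

A$15.40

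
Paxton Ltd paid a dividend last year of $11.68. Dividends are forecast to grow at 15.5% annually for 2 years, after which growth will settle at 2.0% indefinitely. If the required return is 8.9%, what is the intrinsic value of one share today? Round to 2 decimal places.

Two-stage DDM. Project D₁…D_2 at 0.155, terminal growth 0.02, discount at r = 0.089.
D_1 = 13.4904
D_2 = 15.5814
Terminal value at t=2: TV = D_3/(r−g) = 15.8930/(0.089−0.02) = 230.3339
P₀ = 13.4904/(1+0.089)^1 + 15.5814/(1+0.089)^2 + 230.3339/(1+0.089)^2 = 219.7502

$219.75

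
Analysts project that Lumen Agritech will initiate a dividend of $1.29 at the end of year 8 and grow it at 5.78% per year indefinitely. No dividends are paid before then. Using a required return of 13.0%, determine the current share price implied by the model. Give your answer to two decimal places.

Deferred-dividend DDM. At t=7 the remaining stream is a growing perpetuity with first payment D_8 = 1.29.
V_7 = D_8/(r−g) = 1.29/(0.13−0.0578) = 17.8670
P₀ = V_7/(1+r)^7 = 17.8670/(1+0.13)^7 = 7.5946

$7.59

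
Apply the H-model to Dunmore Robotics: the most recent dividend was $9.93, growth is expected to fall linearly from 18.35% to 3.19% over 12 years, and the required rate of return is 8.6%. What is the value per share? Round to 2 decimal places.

H-model: P₀ = D₀[(1+g_L) + H(g_S−g_L)]/(r−g_L), with H = 12/2 = 6.
P₀ = 9.93 × [(1+0.0319) + 6×(0.1835−0.0319)] / (0.086−0.0319)
   = 9.93 × 1.9415 / 0.0541 = 356.3604

$356.36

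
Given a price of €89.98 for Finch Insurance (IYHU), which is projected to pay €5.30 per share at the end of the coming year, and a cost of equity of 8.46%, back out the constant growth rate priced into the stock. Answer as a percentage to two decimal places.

2.57%

From P₀ = D₁/(r − g), the implied growth is g = r − D₁/P₀.
g = 0.0846 − 5.30/89.98 = 0.0846 − 0.05890 = 0.02570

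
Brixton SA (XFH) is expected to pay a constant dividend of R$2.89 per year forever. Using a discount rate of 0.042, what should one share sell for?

Zero-growth DDM (perpetuity): P₀ = D/r = 2.89 / 0.042 = 68.8095

R$68.81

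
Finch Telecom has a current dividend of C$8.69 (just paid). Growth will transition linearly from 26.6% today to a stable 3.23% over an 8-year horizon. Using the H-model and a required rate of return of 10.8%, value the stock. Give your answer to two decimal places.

C$225.81

H-model: P₀ = D₀[(1+g_L) + H(g_S−g_L)]/(r−g_L), with H = 8/2 = 4.
P₀ = 8.69 × [(1+0.0323) + 4×(0.266−0.0323)] / (0.108−0.0323)
   = 8.69 × 1.9671 / 0.0757 = 225.8137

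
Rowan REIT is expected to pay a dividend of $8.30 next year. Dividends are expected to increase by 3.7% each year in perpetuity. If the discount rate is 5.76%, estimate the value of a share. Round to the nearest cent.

$402.91

Gordon growth model: P₀ = D₁/(r − g), with D₁ = 8.30 given directly.
P₀ = 8.3000 / (0.0576 − 0.037) = 8.3000 / 0.0206 = 402.9126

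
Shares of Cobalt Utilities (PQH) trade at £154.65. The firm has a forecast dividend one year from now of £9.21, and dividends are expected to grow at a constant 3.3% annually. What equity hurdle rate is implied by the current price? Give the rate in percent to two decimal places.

Rearranging the constant-growth DDM: r = D₁/P₀ + g.
r = 9.2100 / 154.65 + 0.033 = 0.05955 + 0.033 = 0.09255

9.26%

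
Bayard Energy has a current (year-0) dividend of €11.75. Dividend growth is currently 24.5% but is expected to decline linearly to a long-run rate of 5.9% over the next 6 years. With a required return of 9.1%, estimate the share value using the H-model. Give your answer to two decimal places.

€593.74

H-model: P₀ = D₀[(1+g_L) + H(g_S−g_L)]/(r−g_L), with H = 6/2 = 3.
P₀ = 11.75 × [(1+0.059) + 3×(0.245−0.059)] / (0.091−0.059)
   = 11.75 × 1.6170 / 0.032 = 593.7422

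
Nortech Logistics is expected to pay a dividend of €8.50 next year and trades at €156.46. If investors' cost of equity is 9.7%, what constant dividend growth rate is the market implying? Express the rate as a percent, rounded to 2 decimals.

4.27%

From P₀ = D₁/(r − g), the implied growth is g = r − D₁/P₀.
g = 0.097 − 8.50/156.46 = 0.097 − 0.05433 = 0.04267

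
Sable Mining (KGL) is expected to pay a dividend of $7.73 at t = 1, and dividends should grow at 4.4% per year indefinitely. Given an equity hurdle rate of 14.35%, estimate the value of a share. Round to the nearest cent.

Gordon growth model: P₀ = D₁/(r − g), with D₁ = 7.73 given directly.
P₀ = 7.7300 / (0.1435 − 0.044) = 7.7300 / 0.0995 = 77.6884

$77.69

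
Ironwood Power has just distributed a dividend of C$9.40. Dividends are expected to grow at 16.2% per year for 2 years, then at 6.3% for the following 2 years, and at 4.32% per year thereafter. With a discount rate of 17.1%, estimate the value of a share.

C$96.87

Three-stage DDM. Project D₁…D_4; terminal Gordon value at t=4 with g = 0.0432; discount at r = 0.171.
D_1 = 10.9228
D_2 = 12.6923
D_3 = 13.4919
D_4 = 14.3419
TV_4 = 14.9615/(0.171−0.0432) = 117.0694
P₀ = Σ Dₜ/(1+r)ᵗ + TV_4/(1+r)^4 = 96.8746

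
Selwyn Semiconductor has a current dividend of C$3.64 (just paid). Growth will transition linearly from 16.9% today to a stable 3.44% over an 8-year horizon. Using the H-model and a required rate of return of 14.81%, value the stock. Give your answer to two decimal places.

C$50.35

H-model: P₀ = D₀[(1+g_L) + H(g_S−g_L)]/(r−g_L), with H = 8/2 = 4.
P₀ = 3.64 × [(1+0.0344) + 4×(0.169−0.0344)] / (0.1481−0.0344)
   = 3.64 × 1.5728 / 0.1137 = 50.3517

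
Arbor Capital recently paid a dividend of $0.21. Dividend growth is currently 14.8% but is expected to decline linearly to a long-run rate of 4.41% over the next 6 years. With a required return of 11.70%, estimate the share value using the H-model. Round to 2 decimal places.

$3.91

H-model: P₀ = D₀[(1+g_L) + H(g_S−g_L)]/(r−g_L), with H = 6/2 = 3.
P₀ = 0.21 × [(1+0.0441) + 3×(0.148−0.0441)] / (0.117−0.0441)
   = 0.21 × 1.3558 / 0.0729 = 3.9056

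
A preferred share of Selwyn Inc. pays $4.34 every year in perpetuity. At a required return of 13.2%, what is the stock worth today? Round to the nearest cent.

$32.88

Zero-growth DDM (perpetuity): P₀ = D/r = 4.34 / 0.132 = 32.8788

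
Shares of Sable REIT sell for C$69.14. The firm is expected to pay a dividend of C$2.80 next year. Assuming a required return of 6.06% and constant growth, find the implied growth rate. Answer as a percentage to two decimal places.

From P₀ = D₁/(r − g), the implied growth is g = r − D₁/P₀.
g = 0.0606 − 2.80/69.14 = 0.0606 − 0.04050 = 0.02010

2.01%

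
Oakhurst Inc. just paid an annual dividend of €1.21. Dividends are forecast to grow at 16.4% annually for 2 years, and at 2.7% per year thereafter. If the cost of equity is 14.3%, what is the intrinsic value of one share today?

Two-stage DDM. Project D₁…D_2 at 0.164, terminal growth 0.027, discount at r = 0.143.
D_1 = 1.4084
D_2 = 1.6394
Terminal value at t=2: TV = D_3/(r−g) = 1.6837/(0.143−0.027) = 14.5146
P₀ = 1.4084/(1+0.143)^1 + 1.6394/(1+0.143)^2 + 14.5146/(1+0.143)^2 = 13.5970

€13.60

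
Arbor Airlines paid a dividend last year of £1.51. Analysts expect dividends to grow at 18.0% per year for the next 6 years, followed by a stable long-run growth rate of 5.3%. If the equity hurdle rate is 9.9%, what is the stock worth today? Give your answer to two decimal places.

Two-stage DDM. Project D₁…D_6 at 0.18, terminal growth 0.053, discount at r = 0.099.
D_1 = 1.7818
D_2 = 2.1025
D_3 = 2.4810
D_4 = 2.9276
D_5 = 3.4545
D_6 = 4.0763
Terminal value at t=6: TV = D_7/(r−g) = 4.2924/(0.099−0.053) = 93.3124
P₀ = 1.7818/(1+0.099)^1 + 2.1025/(1+0.099)^2 + 2.4810/(1+0.099)^3 + 2.9276/(1+0.099)^4 + 3.4545/(1+0.099)^5 + 4.0763/(1+0.099)^6 + 93.3124/(1+0.099)^6 = 64.6670

£64.67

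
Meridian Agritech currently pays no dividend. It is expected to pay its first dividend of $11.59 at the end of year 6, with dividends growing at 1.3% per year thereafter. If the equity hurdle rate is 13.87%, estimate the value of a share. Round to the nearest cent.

Deferred-dividend DDM. At t=5 the remaining stream is a growing perpetuity with first payment D_6 = 11.59.
V_5 = D_6/(r−g) = 11.59/(0.1387−0.013) = 92.2037
P₀ = V_5/(1+r)^5 = 92.2037/(1+0.1387)^5 = 48.1617

$48.16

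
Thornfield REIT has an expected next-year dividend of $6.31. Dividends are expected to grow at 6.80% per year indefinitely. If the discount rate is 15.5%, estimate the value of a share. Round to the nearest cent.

Gordon growth model: P₀ = D₁/(r − g), with D₁ = 6.31 given directly.
P₀ = 6.3100 / (0.155 − 0.068) = 6.3100 / 0.087 = 72.5287

$72.53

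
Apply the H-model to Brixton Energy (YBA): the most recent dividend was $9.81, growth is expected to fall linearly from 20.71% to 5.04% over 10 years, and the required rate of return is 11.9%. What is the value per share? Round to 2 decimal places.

H-model: P₀ = D₀[(1+g_L) + H(g_S−g_L)]/(r−g_L), with H = 10/2 = 5.
P₀ = 9.81 × [(1+0.0504) + 5×(0.2071−0.0504)] / (0.119−0.0504)
   = 9.81 × 1.8339 / 0.0686 = 262.2530

$262.25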